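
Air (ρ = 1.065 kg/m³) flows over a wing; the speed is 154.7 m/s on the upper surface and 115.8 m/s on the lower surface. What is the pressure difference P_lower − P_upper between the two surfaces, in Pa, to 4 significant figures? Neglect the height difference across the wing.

With negligible Δh, P + ½ρv² is constant, so P_low − P_up = ½ρ(v_up² − v_low²).
ΔP = ½·1.065·(154.7² − 115.8²) = 5603 Pa.

5603 Pa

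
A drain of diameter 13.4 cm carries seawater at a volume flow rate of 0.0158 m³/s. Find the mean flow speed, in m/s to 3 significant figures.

Q = 0.0158 m³/s = 0.0158 m³/s.
v = Q/A = 0.0158 / 0.0141 = 1.12 m/s.

v = 1.12 m/s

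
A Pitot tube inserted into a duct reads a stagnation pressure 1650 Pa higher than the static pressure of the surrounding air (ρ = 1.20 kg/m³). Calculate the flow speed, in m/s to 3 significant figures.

52.4 m/s

The dynamic pressure equals the rise in static pressure at the stagnation point: ΔP = ½ρv².
v = √(2ΔP/ρ) = √(2·1650/1.20) = 52.4 m/s.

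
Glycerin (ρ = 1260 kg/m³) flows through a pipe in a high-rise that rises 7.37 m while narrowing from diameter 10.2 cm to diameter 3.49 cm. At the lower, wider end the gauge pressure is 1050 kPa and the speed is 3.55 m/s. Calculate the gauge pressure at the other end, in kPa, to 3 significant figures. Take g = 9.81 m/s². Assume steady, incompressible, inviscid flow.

P₂ = 388 kPa

By continuity, v₂ = v₁·A₁/A₂ = 3.55·(81.7/9.57) = 30.3 m/s.
Energy conservation along the streamline gives P₂ = P₁ − ½ρ(v₂² − v₁²) − ρg(h₂ − h₁).
P₂ = 1050000 + ½·1260·(3.55² − 30.3²) − 1260·9.81·(+7.37) = 1050000 + (-571000) − (91100) = 388000 Pa.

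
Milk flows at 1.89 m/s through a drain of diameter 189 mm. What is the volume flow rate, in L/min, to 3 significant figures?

Q = A·v = 0.0281 m² × 1.89 m/s = 0.0530 m³/s.
Converting: 0.0530 m³/s × 60000 = 3180 L/min.

Q ≈ 3180 L/min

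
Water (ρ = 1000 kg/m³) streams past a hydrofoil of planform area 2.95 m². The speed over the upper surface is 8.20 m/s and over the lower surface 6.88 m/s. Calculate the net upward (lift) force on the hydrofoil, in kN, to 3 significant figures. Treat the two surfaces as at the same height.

The faster flow above has the lower pressure; Bernoulli (same height) gives ΔP = ½ρ(v_up² − v_low²).
ΔP = ½·1000·(8.20² − 6.88²) = 9950 Pa.
Lift = ΔP · A = 9950 × 2.95 = 29400 N.

F = 29.4 kN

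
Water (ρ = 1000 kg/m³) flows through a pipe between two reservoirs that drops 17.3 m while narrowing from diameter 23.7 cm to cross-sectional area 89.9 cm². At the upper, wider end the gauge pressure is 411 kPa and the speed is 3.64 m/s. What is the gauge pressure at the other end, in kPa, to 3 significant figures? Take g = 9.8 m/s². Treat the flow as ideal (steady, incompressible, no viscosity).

428 kPa

Mass conservation (A₁v₁ = A₂v₂) gives v₂ = 3.64 × 441/89.9 = 17.9 m/s.
Bernoulli: P₁ + ½ρv₁² + ρg h₁ = P₂ + ½ρv₂² + ρg h₂, so P₂ = P₁ + ½ρ(v₁² − v₂²) − ρg(h₂ − h₁).
P₂ = 411000 + ½·1000·(3.64² − 17.9²) − 1000·9.8·(−17.3) = 411000 + (-153000) − (-170000) = 428000 Pa.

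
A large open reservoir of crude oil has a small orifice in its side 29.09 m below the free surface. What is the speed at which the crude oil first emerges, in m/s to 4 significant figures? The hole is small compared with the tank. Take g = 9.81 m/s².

Torricelli's result v = √(2gh) gives v = √(2·9.81·29.09) = 23.89 m/s.

23.89 m/s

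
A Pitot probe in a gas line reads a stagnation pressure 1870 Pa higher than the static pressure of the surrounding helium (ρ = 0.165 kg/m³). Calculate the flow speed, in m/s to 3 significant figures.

v ≈ 151 m/s

The dynamic pressure equals the rise in static pressure at the stagnation point: ΔP = ½ρv².
v = √(2ΔP/ρ) = √(2·1870/0.165) = 151 m/s.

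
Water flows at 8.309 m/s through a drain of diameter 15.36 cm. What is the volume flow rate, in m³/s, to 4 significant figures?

Q = A·v = 0.01853 m² × 8.309 m/s = 0.1540 m³/s.

Q ≈ 0.1540 m³/s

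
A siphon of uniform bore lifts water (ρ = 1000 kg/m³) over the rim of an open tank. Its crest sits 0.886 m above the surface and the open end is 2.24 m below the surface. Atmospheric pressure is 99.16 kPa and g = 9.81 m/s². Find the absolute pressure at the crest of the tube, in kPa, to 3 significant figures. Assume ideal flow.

The outlet speed comes from Torricelli: v = √(2g·2.24) = 6.63 m/s.
Continuity keeps v the same throughout the tube; from surface to crest, P_atm + 0 = P_top + ½ρv² + ρg·h_top.
P_top = 99160 − ½·1000·6.63² − 1000·9.81·0.886 = 68500 Pa.

68.5 kPa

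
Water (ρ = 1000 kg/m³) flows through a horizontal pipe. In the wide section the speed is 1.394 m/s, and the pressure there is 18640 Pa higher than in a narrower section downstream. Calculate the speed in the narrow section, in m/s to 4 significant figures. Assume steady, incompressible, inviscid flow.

Along the level pipe P + ½ρv² is conserved, hence v₂² = v₁² + 2(P₁ − P₂)/ρ.
v₂ = √(1.394² + 2·18640/1000) = √(1.943 + 37.28) = 6.263 m/s.

v₂ = 6.263 m/s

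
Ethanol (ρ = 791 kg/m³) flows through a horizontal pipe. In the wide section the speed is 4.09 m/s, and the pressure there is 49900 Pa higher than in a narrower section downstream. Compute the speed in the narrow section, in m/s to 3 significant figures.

With h₁ = h₂, rearranging Bernoulli gives v₂ = √(v₁² + 2ΔP/ρ).
v₂ = √(4.09² + 2·49900/791) = √(16.7 + 126) = 12.0 m/s.

12.0 m/s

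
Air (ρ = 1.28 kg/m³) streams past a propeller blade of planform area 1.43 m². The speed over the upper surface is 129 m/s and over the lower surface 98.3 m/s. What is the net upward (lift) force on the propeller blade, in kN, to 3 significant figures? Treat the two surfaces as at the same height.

With equal heights on the two surfaces, Bernoulli gives P_lower − P_upper = ½ρ(v_upper² − v_lower²).
ΔP = ½·1.28·(129² − 98.3²) = 4470 Pa.
Lift = ΔP · A = 4470 × 1.43 = 6390 N.

F ≈ 6.39 kN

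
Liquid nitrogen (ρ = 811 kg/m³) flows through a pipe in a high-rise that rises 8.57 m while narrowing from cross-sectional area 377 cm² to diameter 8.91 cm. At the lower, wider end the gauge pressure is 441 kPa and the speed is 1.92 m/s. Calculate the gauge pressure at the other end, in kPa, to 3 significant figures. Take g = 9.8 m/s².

P₂ ≈ 320 kPa

Continuity gives A₁v₁ = A₂v₂, so v₂ = (377 cm²)/(62.4 cm²) × 1.92 m/s = 11.6 m/s.
Energy conservation along the streamline gives P₂ = P₁ − ½ρ(v₂² − v₁²) − ρg(h₂ − h₁).
P₂ = 441000 + ½·811·(1.92² − 11.6²) − 811·9.8·(+8.57) = 441000 + (-53200) − (68100) = 320000 Pa.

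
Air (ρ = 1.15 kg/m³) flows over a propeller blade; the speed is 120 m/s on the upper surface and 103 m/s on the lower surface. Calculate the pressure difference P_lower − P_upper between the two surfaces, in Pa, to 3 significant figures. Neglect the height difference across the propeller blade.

Bernoulli (same height): P_lower − P_upper = ½ρ(v_upper² − v_lower²).
ΔP = ½·1.15·(120² − 103²) = 2180 Pa.

ΔP = 2180 Pa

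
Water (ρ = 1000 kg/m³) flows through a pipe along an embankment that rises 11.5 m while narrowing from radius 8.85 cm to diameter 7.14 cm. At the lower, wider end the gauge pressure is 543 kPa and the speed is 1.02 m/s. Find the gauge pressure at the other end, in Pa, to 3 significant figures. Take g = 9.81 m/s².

P₂ ≈ 411000 Pa

The volume flow rate is constant, so v₂ = (A₁/A₂)v₁ = (246/40.0)·1.02 = 6.27 m/s.
Bernoulli: P₁ + ½ρv₁² + ρg h₁ = P₂ + ½ρv₂² + ρg h₂, so P₂ = P₁ + ½ρ(v₁² − v₂²) − ρg(h₂ − h₁).
P₂ = 543000 + ½·1000·(1.02² − 6.27²) − 1000·9.81·(+11.5) = 543000 + (-19100) − (113000) = 411000 Pa.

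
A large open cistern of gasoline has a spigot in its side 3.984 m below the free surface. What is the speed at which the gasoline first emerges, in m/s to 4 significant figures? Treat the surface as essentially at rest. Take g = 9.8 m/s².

v ≈ 8.837 m/s

With the surface at rest and both surface and jet at atmospheric pressure, Bernoulli gives ρg h = ½ρv², so v = √(2gh) = √(2·9.8·3.984) = 8.837 m/s.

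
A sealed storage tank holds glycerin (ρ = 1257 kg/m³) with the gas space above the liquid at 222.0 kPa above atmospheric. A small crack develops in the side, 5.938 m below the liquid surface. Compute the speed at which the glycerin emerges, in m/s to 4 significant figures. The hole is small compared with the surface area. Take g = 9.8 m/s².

21.67 m/s

Take point 1 at the surface (v₁ ≈ 0) and point 2 at the hole (at atmospheric pressure). Bernoulli: P₁ + ρg h = P_atm + ½ρv₂².
With P₁ − P_atm = 222000 Pa, v₂ = √(2gh + 2ΔP/ρ) = √(2·9.8·5.938 + 2·222000/1257) = 21.67 m/s.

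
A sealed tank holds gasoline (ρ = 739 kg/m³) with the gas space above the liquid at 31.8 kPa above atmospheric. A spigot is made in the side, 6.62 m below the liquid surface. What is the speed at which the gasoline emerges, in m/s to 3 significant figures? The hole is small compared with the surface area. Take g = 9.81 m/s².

14.7 m/s

Take point 1 at the surface (v₁ ≈ 0) and point 2 at the hole (at atmospheric pressure). Bernoulli: P₁ + ρg h = P_atm + ½ρv₂².
With P₁ − P_atm = 31800 Pa, v₂ = √(2gh + 2ΔP/ρ) = √(2·9.81·6.62 + 2·31800/739) = 14.7 m/s.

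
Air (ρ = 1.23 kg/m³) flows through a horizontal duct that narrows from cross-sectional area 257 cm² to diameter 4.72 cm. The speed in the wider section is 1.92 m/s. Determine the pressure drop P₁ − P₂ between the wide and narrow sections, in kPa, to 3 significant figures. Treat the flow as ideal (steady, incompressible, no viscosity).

0.487 kPa

Mass conservation (A₁v₁ = A₂v₂) gives v₂ = 1.92 × 257/17.5 = 28.2 m/s.
The pipe is horizontal, so Bernoulli reduces to P₁ + ½ρv₁² = P₂ + ½ρv₂².
P₁ − P₂ = ½·1.23·(28.2² − 1.92²) = ½·1.23·792 = 487 Pa.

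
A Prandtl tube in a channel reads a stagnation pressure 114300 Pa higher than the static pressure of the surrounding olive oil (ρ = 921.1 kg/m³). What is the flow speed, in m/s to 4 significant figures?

15.75 m/s

At the stagnation point the flow is brought to rest, so Bernoulli gives P_stag − P_static = ½ρv².
v = √(2ΔP/ρ) = √(2·114300/921.1) = 15.75 m/s.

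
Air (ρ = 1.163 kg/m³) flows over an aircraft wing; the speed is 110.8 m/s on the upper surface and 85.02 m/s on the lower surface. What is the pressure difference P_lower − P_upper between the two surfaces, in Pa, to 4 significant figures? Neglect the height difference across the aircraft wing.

The pressure is lower where the speed is higher: ΔP = ½ρ(v_up² − v_low²).
ΔP = ½·1.163·(110.8² − 85.02²) = 2936 Pa.

2936 Pa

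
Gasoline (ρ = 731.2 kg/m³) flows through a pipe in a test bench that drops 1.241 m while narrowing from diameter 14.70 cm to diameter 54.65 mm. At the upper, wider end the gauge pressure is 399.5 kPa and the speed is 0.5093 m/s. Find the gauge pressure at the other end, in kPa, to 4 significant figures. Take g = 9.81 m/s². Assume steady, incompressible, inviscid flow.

P₂ ≈ 403.5 kPa

The volume flow rate is constant, so v₂ = (A₁/A₂)v₁ = (169.7/23.46)·0.5093 = 3.685 m/s.
Energy conservation along the streamline gives P₂ = P₁ − ½ρ(v₂² − v₁²) − ρg(h₂ − h₁).
P₂ = 399500 + ½·731.2·(0.5093² − 3.685²) − 731.2·9.81·(−1.241) = 399500 + (-4870) − (-8902) = 403500 Pa.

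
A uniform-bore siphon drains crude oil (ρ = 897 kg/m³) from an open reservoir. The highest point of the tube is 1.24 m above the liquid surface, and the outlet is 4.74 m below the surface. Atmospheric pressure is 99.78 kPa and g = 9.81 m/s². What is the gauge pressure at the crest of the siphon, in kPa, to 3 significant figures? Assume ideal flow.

P_gauge ≈ -52.6 kPa

Bernoulli surface→outlet gives ½v² = g·h_out, so v = √(2·9.81·4.74) = 9.64 m/s.
The bore is uniform, so the speed at the crest is the same v. Bernoulli surface→crest: P_atm = P_top + ½ρv² + ρg·h_top.
P_top = 99780 − ½·897·9.64² − 897·9.81·1.24 = 47200 Pa. So P_gauge = P_top − P_atm = -52600 Pa.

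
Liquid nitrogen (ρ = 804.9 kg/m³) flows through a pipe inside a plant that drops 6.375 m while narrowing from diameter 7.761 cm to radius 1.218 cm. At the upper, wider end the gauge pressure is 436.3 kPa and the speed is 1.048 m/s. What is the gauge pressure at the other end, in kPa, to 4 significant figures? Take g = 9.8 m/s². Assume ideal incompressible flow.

P₂ ≈ 441.5 kPa

The volume flow rate is constant, so v₂ = (A₁/A₂)v₁ = (47.31/4.661)·1.048 = 10.64 m/s.
Bernoulli: P₁ + ½ρv₁² + ρg h₁ = P₂ + ½ρv₂² + ρg h₂, so P₂ = P₁ + ½ρ(v₁² − v₂²) − ρg(h₂ − h₁).
P₂ = 436300 + ½·804.9·(1.048² − 10.64²) − 804.9·9.8·(−6.375) = 436300 + (-45100) − (-50290) = 441500 Pa.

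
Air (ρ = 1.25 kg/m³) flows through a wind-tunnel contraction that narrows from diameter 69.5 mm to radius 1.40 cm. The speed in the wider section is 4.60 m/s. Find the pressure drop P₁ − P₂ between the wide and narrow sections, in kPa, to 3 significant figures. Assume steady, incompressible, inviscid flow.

0.489 kPa

The volume flow rate is constant, so v₂ = (A₁/A₂)v₁ = (37.9/6.16)·4.60 = 28.3 m/s.
With no height change, Bernoulli's equation is P₁ + ½ρv₁² = P₂ + ½ρv₂².
P₁ − P₂ = ½·1.25·(28.3² − 4.60²) = ½·1.25·782 = 489 Pa.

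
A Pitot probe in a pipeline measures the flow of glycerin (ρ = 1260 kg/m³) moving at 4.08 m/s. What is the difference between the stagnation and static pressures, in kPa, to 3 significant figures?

ΔP ≈ 10.5 kPa

At the stagnation point the flow is brought to rest, so Bernoulli gives P_stag − P_static = ½ρv².
ΔP = ½·1260·4.08² = 10500 Pa.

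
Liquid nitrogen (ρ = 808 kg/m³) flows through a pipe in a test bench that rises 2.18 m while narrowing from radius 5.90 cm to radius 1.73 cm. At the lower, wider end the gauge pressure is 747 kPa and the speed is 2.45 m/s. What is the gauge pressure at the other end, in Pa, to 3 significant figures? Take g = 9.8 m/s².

Continuity gives A₁v₁ = A₂v₂, so v₂ = (109 cm²)/(9.40 cm²) × 2.45 m/s = 28.5 m/s.
Energy conservation along the streamline gives P₂ = P₁ − ½ρ(v₂² − v₁²) − ρg(h₂ − h₁).
P₂ = 747000 + ½·808·(2.45² − 28.5²) − 808·9.8·(+2.18) = 747000 + (-326000) − (17300) = 404000 Pa.

P₂ ≈ 404000 Pa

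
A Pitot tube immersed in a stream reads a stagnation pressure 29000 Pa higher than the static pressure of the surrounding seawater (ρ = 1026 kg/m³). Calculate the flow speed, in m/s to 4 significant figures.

7.519 m/s

The dynamic pressure equals the rise in static pressure at the stagnation point: ΔP = ½ρv².
v = √(2ΔP/ρ) = √(2·29000/1026) = 7.519 m/s.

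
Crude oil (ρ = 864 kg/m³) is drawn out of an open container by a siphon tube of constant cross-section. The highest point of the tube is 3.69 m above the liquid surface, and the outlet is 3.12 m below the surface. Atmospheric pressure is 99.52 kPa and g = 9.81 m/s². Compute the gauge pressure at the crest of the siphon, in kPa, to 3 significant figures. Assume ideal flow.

From the surface to the outlet (both open to atmosphere, surface at rest): v = √(2g·h_out) = √(2·9.81·3.12) = 7.82 m/s.
Continuity keeps v the same throughout the tube; from surface to crest, P_atm + 0 = P_top + ½ρv² + ρg·h_top.
P_top = 99520 − ½·864·7.82² − 864·9.81·3.69 = 41800 Pa. So P_gauge = P_top − P_atm = -57700 Pa.

P_gauge ≈ -57.7 kPa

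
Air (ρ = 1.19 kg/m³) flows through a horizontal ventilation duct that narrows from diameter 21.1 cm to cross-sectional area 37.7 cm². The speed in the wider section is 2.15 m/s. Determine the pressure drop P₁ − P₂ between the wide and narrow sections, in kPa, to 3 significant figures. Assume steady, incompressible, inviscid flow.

ΔP ≈ 0.234 kPa

Mass conservation (A₁v₁ = A₂v₂) gives v₂ = 2.15 × 350/37.7 = 19.9 m/s.
Bernoulli (h₁ = h₂): P₁ − P₂ = ½ρ(v₂² − v₁²).
P₁ − P₂ = ½·1.19·(19.9² − 2.15²) = ½·1.19·393 = 234 Pa.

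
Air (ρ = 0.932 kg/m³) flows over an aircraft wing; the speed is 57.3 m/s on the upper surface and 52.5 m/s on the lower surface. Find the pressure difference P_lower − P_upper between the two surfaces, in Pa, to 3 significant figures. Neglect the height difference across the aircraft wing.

246 Pa

With negligible Δh, P + ½ρv² is constant, so P_low − P_up = ½ρ(v_up² − v_low²).
ΔP = ½·0.932·(57.3² − 52.5²) = 246 Pa.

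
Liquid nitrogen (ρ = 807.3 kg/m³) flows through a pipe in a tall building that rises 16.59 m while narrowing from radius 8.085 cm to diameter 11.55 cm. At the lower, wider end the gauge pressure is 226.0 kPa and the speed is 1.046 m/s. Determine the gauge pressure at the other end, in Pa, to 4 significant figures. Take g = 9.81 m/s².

93360 Pa

Continuity gives A₁v₁ = A₂v₂, so v₂ = (205.4 cm²)/(104.8 cm²) × 1.046 m/s = 2.050 m/s.
Applying Bernoulli between the two ends and solving for P₂: P₂ = P₁ + ½ρ(v₁² − v₂²) − ρgΔh.
P₂ = 226000 + ½·807.3·(1.046² − 2.050²) − 807.3·9.81·(+16.59) = 226000 + (-1255) − (131400) = 93360 Pa.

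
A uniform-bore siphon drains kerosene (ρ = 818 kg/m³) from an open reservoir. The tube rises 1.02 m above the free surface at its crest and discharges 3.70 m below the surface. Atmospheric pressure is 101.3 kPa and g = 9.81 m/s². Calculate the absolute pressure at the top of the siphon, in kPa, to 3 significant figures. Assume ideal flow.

P_top ≈ 63.4 kPa

Bernoulli surface→outlet gives ½v² = g·h_out, so v = √(2·9.81·3.70) = 8.52 m/s.
Continuity keeps v the same throughout the tube; from surface to crest, P_atm + 0 = P_top + ½ρv² + ρg·h_top.
P_top = 101300 − ½·818·8.52² − 818·9.81·1.02 = 63400 Pa.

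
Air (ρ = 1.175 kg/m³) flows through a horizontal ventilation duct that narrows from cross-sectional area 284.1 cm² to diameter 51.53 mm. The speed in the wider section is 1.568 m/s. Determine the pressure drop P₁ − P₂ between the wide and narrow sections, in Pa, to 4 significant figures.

Mass conservation (A₁v₁ = A₂v₂) gives v₂ = 1.568 × 284.1/20.85 = 21.36 m/s.
Along the horizontal streamline, P + ½ρv² is constant.
P₁ − P₂ = ½·1.175·(21.36² − 1.568²) = ½·1.175·453.8 = 266.6 Pa.

ΔP ≈ 266.6 Pa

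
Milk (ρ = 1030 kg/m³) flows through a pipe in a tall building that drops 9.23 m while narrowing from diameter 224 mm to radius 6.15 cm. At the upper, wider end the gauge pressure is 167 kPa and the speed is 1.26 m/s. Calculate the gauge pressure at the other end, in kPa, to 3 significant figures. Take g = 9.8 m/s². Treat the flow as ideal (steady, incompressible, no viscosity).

P₂ = 252 kPa

Continuity gives A₁v₁ = A₂v₂, so v₂ = (394 cm²)/(119 cm²) × 1.26 m/s = 4.18 m/s.
Applying Bernoulli between the two ends and solving for P₂: P₂ = P₁ + ½ρ(v₁² − v₂²) − ρgΔh.
P₂ = 167000 + ½·1030·(1.26² − 4.18²) − 1030·9.8·(−9.23) = 167000 + (-8180) − (-93200) = 252000 Pa.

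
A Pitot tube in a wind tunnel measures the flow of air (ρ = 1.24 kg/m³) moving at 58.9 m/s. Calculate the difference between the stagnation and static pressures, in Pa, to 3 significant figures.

ΔP = 2150 Pa

The dynamic pressure equals the rise in static pressure at the stagnation point: ΔP = ½ρv².
ΔP = ½·1.24·58.9² = 2150 Pa.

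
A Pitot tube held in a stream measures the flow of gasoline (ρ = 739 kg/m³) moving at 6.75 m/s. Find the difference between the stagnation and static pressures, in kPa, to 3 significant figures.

ΔP = 16.8 kPa

At the stagnation point the flow is brought to rest, so Bernoulli gives P_stag − P_static = ½ρv².
ΔP = ½·739·6.75² = 16800 Pa.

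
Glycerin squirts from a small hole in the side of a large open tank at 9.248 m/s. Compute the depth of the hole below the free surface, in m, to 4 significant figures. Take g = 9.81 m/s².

h ≈ 4.359 m

Inverting v = √(2gh) gives h = v² / 2g.
h = 9.248²/(2·9.81) = 85.53/19.62 = 4.359 m.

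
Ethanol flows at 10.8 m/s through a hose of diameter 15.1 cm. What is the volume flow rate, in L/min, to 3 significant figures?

Q = 11600 L/min

Q = A·v = 0.0179 m² × 10.8 m/s = 0.193 m³/s.
Converting: 0.193 m³/s × 60000 = 11600 L/min.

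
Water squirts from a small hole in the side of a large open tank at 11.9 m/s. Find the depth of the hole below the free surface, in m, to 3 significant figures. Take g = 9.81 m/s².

7.22 m

Inverting v = √(2gh) gives h = v² / 2g.
h = 11.9²/(2·9.81) = 142/19.62 = 7.22 m.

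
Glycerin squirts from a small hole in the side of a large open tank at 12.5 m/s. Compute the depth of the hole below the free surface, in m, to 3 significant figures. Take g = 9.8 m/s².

For a small hole in a large open tank, ½v² = gh, giving h = v²/(2g).
h = 12.5²/(2·9.8) = 156/19.60 = 7.97 m.

h ≈ 7.97 m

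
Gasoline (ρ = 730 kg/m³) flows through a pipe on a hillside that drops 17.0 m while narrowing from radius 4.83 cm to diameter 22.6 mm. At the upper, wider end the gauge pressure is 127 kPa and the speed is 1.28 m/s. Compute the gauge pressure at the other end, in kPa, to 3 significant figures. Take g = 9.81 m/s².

Continuity gives A₁v₁ = A₂v₂, so v₂ = (73.3 cm²)/(4.01 cm²) × 1.28 m/s = 23.4 m/s.
Energy conservation along the streamline gives P₂ = P₁ − ½ρ(v₂² − v₁²) − ρg(h₂ − h₁).
P₂ = 127000 + ½·730·(1.28² − 23.4²) − 730·9.81·(−17.0) = 127000 + (-199000) − (-122000) = 49700 Pa.

P₂ ≈ 49.7 kPa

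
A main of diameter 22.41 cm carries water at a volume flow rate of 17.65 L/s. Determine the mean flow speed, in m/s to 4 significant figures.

0.4475 m/s

Q = 17.65 L/s = 0.01765 m³/s.
v = Q/A = 0.01765 / 0.03944 = 0.4475 m/s.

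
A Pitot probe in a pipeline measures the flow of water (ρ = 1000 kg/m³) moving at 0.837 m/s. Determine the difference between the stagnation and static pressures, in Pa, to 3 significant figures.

The dynamic pressure equals the rise in static pressure at the stagnation point: ΔP = ½ρv².
ΔP = ½·1000·0.837² = 350 Pa.

ΔP ≈ 350 Pa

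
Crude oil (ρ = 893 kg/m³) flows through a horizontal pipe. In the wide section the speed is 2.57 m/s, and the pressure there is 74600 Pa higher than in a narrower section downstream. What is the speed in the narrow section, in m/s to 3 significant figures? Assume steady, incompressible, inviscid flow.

v₂ ≈ 13.2 m/s

With h₁ = h₂, rearranging Bernoulli gives v₂ = √(v₁² + 2ΔP/ρ).
v₂ = √(2.57² + 2·74600/893) = √(6.60 + 167) = 13.2 m/s.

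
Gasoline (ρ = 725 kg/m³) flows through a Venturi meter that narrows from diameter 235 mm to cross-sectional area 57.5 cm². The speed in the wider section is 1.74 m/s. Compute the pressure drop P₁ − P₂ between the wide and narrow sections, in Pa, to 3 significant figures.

ΔP ≈ 61400 Pa

By continuity, v₂ = v₁·A₁/A₂ = 1.74·(434/57.5) = 13.1 m/s.
The pipe is horizontal, so Bernoulli reduces to P₁ + ½ρv₁² = P₂ + ½ρv₂².
P₁ − P₂ = ½·725·(13.1² − 1.74²) = ½·725·169 = 61400 Pa.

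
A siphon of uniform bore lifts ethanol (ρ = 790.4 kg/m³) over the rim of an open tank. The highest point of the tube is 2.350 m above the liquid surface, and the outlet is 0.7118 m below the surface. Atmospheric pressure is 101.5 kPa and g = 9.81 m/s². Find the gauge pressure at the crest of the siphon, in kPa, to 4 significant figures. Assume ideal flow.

-23.74 kPa

The outlet speed comes from Torricelli: v = √(2g·0.7118) = 3.737 m/s.
Continuity keeps v the same throughout the tube; from surface to crest, P_atm + 0 = P_top + ½ρv² + ρg·h_top.
P_top = 101500 − ½·790.4·3.737² − 790.4·9.81·2.350 = 77760 Pa. So P_gauge = P_top − P_atm = -23740 Pa.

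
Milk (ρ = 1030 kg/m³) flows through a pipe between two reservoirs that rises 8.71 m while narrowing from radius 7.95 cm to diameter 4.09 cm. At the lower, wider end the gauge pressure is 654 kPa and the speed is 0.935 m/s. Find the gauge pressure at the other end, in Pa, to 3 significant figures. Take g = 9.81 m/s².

P₂ ≈ 464000 Pa

Continuity gives A₁v₁ = A₂v₂, so v₂ = (199 cm²)/(13.1 cm²) × 0.935 m/s = 14.1 m/s.
Energy conservation along the streamline gives P₂ = P₁ − ½ρ(v₂² − v₁²) − ρg(h₂ − h₁).
P₂ = 654000 + ½·1030·(0.935² − 14.1²) − 1030·9.81·(+8.71) = 654000 + (-102000) − (88000) = 464000 Pa.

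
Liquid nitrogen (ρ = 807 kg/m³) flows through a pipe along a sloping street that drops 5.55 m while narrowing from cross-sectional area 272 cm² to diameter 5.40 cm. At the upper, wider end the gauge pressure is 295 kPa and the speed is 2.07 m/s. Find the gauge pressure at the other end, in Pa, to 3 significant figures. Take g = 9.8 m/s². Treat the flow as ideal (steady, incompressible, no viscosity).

96700 Pa

By continuity, v₂ = v₁·A₁/A₂ = 2.07·(272/22.9) = 24.6 m/s.
Bernoulli: P₁ + ½ρv₁² + ρg h₁ = P₂ + ½ρv₂² + ρg h₂, so P₂ = P₁ + ½ρ(v₁² − v₂²) − ρg(h₂ − h₁).
P₂ = 295000 + ½·807·(2.07² − 24.6²) − 807·9.8·(−5.55) = 295000 + (-242000) − (-43900) = 96700 Pa.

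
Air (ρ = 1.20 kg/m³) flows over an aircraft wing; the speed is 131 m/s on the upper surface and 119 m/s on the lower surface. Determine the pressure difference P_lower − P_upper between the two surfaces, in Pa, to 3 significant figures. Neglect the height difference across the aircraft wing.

ΔP ≈ 1800 Pa

With negligible Δh, P + ½ρv² is constant, so P_low − P_up = ½ρ(v_up² − v_low²).
ΔP = ½·1.20·(131² − 119²) = 1800 Pa.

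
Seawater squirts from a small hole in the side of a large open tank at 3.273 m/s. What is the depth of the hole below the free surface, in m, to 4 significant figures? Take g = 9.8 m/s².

h ≈ 0.5466 m

Inverting v = √(2gh) gives h = v² / 2g.
h = 3.273²/(2·9.8) = 10.71/19.60 = 0.5466 m.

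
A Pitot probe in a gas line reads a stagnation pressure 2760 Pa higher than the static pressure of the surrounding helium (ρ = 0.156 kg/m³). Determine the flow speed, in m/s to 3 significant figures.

At the stagnation point the flow is brought to rest, so Bernoulli gives P_stag − P_static = ½ρv².
v = √(2ΔP/ρ) = √(2·2760/0.156) = 188 m/s.

v ≈ 188 m/s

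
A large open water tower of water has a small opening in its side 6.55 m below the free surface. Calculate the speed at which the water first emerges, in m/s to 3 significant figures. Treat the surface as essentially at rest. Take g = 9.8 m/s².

Torricelli's result v = √(2gh) gives v = √(2·9.8·6.55) = 11.3 m/s.

v = 11.3 m/s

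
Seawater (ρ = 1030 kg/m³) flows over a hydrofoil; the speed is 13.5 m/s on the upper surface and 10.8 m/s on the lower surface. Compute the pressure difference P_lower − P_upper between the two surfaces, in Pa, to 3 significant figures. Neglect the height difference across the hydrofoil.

33800 Pa

Bernoulli (same height): P_lower − P_upper = ½ρ(v_upper² − v_lower²).
ΔP = ½·1030·(13.5² − 10.8²) = 33800 Pa.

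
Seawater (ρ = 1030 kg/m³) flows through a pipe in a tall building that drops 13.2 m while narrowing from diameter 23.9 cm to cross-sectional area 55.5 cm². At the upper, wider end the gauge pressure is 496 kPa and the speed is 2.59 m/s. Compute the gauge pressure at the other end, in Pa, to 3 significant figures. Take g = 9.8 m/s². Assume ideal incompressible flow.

Mass conservation (A₁v₁ = A₂v₂) gives v₂ = 2.59 × 449/55.5 = 20.9 m/s.
Applying Bernoulli between the two ends and solving for P₂: P₂ = P₁ + ½ρ(v₁² − v₂²) − ρgΔh.
P₂ = 496000 + ½·1030·(2.59² − 20.9²) − 1030·9.8·(−13.2) = 496000 + (-222000) − (-133000) = 407000 Pa.

P₂ = 407000 Pa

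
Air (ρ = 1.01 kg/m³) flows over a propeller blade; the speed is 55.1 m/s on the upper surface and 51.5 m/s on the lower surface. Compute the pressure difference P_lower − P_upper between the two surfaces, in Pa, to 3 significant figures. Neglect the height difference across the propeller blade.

ΔP = 194 Pa

The pressure is lower where the speed is higher: ΔP = ½ρ(v_up² − v_low²).
ΔP = ½·1.01·(55.1² − 51.5²) = 194 Pa.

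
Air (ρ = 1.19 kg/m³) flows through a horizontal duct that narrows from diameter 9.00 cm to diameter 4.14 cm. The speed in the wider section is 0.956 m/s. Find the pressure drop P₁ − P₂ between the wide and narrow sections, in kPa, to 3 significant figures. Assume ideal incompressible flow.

The volume flow rate is constant, so v₂ = (A₁/A₂)v₁ = (63.6/13.5)·0.956 = 4.52 m/s.
With no height change, Bernoulli's equation is P₁ + ½ρv₁² = P₂ + ½ρv₂².
P₁ − P₂ = ½·1.19·(4.52² − 0.956²) = ½·1.19·19.5 = 11.6 Pa.

ΔP ≈ 0.0116 kPa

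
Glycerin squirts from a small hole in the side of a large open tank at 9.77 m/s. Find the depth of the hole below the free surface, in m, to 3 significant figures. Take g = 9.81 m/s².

For a small hole in a large open tank, ½v² = gh, giving h = v²/(2g).
h = 9.77²/(2·9.81) = 95.5/19.62 = 4.87 m.

4.87 m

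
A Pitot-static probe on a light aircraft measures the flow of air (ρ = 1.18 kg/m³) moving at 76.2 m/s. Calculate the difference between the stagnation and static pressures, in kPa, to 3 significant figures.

ΔP ≈ 3.43 kPa

At the stagnation point the flow is brought to rest, so Bernoulli gives P_stag − P_static = ½ρv².
ΔP = ½·1.18·76.2² = 3430 Pa.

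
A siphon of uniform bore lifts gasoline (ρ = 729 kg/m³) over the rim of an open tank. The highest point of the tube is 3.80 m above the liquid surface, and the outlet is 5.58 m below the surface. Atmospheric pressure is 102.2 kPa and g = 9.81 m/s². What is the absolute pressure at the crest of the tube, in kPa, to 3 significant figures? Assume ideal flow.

Bernoulli surface→outlet gives ½v² = g·h_out, so v = √(2·9.81·5.58) = 10.5 m/s.
The bore is uniform, so the speed at the crest is the same v. Bernoulli surface→crest: P_atm = P_top + ½ρv² + ρg·h_top.
P_top = 102200 − ½·729·10.5² − 729·9.81·3.80 = 35100 Pa.

P_top ≈ 35.1 kPa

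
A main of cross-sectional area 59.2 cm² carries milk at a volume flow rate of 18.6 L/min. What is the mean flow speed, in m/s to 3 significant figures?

Q = 18.6 L/min = 0.000310 m³/s.
v = Q/A = 0.000310 / 0.00592 = 0.0524 m/s.

v ≈ 0.0524 m/s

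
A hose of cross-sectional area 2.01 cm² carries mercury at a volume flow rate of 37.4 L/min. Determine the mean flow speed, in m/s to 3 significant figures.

3.10 m/s

Q = 37.4 L/min = 0.000623 m³/s.
v = Q/A = 0.000623 / 0.000201 = 3.10 m/s.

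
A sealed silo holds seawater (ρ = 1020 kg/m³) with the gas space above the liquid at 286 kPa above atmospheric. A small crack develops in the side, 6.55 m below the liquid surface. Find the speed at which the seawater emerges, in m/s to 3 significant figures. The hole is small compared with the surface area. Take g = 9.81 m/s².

Take point 1 at the surface (v₁ ≈ 0) and point 2 at the hole (at atmospheric pressure). Bernoulli: P₁ + ρg h = P_atm + ½ρv₂².
With P₁ − P_atm = 286000 Pa, v₂ = √(2gh + 2ΔP/ρ) = √(2·9.81·6.55 + 2·286000/1020) = 26.3 m/s.

v ≈ 26.3 m/s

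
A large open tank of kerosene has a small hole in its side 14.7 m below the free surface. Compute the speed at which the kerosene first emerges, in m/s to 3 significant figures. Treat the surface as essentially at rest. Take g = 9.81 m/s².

With the surface at rest and both surface and jet at atmospheric pressure, Bernoulli gives ρg h = ½ρv², so v = √(2gh) = √(2·9.81·14.7) = 17.0 m/s.

17.0 m/s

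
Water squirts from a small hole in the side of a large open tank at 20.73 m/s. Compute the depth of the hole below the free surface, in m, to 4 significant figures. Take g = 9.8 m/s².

21.93 m

Torricelli: v = √(2gh), so h = v²/(2g).
h = 20.73²/(2·9.8) = 429.7/19.60 = 21.93 m.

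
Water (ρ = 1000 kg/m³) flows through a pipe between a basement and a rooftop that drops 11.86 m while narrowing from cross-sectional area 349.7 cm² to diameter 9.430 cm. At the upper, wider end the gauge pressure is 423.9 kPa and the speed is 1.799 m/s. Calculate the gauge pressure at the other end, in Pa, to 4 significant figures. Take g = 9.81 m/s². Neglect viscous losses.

By continuity, v₂ = v₁·A₁/A₂ = 1.799·(349.7/69.84) = 9.008 m/s.
Energy conservation along the streamline gives P₂ = P₁ − ½ρ(v₂² − v₁²) − ρg(h₂ − h₁).
P₂ = 423900 + ½·1000·(1.799² − 9.008²) − 1000·9.81·(−11.86) = 423900 + (-38950) − (-116300) = 501300 Pa.

P₂ ≈ 501300 Pa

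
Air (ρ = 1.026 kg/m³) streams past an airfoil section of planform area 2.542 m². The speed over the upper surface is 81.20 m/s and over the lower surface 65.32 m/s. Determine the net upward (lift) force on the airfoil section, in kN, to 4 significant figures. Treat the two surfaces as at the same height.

F ≈ 3.034 kN

With equal heights on the two surfaces, Bernoulli gives P_lower − P_upper = ½ρ(v_upper² − v_lower²).
ΔP = ½·1.026·(81.20² − 65.32²) = 1194 Pa.
Lift = ΔP · A = 1194 × 2.542 = 3034 N.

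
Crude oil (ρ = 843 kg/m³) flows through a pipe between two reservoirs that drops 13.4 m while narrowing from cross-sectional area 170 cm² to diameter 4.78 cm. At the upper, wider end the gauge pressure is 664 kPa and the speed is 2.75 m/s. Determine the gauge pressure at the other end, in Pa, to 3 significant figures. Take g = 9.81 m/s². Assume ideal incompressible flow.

By continuity, v₂ = v₁·A₁/A₂ = 2.75·(170/17.9) = 26.1 m/s.
Applying Bernoulli between the two ends and solving for P₂: P₂ = P₁ + ½ρ(v₁² − v₂²) − ρgΔh.
P₂ = 664000 + ½·843·(2.75² − 26.1²) − 843·9.81·(−13.4) = 664000 + (-283000) − (-111000) = 492000 Pa.

P₂ = 492000 Pa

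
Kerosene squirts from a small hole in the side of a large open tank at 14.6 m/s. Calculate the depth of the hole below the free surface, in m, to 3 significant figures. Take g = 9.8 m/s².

h ≈ 10.9 m

For a small hole in a large open tank, ½v² = gh, giving h = v²/(2g).
h = 14.6²/(2·9.8) = 213/19.60 = 10.9 m.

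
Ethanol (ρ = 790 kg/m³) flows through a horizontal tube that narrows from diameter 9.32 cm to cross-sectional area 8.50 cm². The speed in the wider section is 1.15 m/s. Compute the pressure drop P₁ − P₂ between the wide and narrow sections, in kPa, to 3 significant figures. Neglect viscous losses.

By continuity, v₂ = v₁·A₁/A₂ = 1.15·(68.2/8.50) = 9.23 m/s.
With no height change, Bernoulli's equation is P₁ + ½ρv₁² = P₂ + ½ρv₂².
P₁ − P₂ = ½·790·(9.23² − 1.15²) = ½·790·83.9 = 33100 Pa.

ΔP ≈ 33.1 kPa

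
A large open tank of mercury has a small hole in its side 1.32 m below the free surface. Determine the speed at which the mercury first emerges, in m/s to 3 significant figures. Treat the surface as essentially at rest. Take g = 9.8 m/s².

The surface is effectively still and both ends are open, so ½v² = gh and v = √(2·9.8·1.32) = 5.09 m/s.

v ≈ 5.09 m/s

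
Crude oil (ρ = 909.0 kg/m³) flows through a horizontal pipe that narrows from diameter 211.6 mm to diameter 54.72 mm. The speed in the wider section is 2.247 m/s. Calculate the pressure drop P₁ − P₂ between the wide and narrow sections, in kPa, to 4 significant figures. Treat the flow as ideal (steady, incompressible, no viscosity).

510.8 kPa

Mass conservation (A₁v₁ = A₂v₂) gives v₂ = 2.247 × 351.7/23.52 = 33.60 m/s.
With no height change, Bernoulli's equation is P₁ + ½ρv₁² = P₂ + ½ρv₂².
P₁ − P₂ = ½·909.0·(33.60² − 2.247²) = ½·909.0·1124 = 510800 Pa.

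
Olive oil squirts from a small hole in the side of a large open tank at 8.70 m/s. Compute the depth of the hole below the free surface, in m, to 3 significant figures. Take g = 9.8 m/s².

Torricelli: v = √(2gh), so h = v²/(2g).
h = 8.70²/(2·9.8) = 75.7/19.60 = 3.86 m.

h ≈ 3.86 m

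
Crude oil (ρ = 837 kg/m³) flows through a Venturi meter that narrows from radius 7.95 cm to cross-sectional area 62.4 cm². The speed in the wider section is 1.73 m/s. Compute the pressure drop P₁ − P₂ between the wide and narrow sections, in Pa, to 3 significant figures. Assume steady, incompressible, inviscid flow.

ΔP ≈ 11400 Pa

Continuity gives A₁v₁ = A₂v₂, so v₂ = (199 cm²)/(62.4 cm²) × 1.73 m/s = 5.50 m/s.
The pipe is horizontal, so Bernoulli reduces to P₁ + ½ρv₁² = P₂ + ½ρv₂².
P₁ − P₂ = ½·837·(5.50² − 1.73²) = ½·837·27.3 = 11400 Pa.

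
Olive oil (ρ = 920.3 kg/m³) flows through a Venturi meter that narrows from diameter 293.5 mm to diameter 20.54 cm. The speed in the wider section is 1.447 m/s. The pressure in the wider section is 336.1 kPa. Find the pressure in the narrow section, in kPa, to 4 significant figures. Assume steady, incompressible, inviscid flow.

P₂ ≈ 333.0 kPa

Continuity gives A₁v₁ = A₂v₂, so v₂ = (676.6 cm²)/(331.4 cm²) × 1.447 m/s = 2.954 m/s.
The pipe is horizontal, so Bernoulli reduces to P₁ + ½ρv₁² = P₂ + ½ρv₂².
P₂ = P₁ − ½ρ(v₂² − v₁²) = 336100 − ½·920.3·(2.954² − 1.447²) = 336100 − 3053 = 333000 Pa.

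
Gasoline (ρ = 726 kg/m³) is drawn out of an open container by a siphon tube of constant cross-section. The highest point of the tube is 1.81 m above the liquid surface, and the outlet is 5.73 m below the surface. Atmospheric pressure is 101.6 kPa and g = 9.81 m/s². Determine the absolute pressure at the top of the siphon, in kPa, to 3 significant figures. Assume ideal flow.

P_top ≈ 47.9 kPa

The outlet speed comes from Torricelli: v = √(2g·5.73) = 10.6 m/s.
With constant cross-section the crest speed equals v; applying Bernoulli from the surface up to the crest, P_top = P_atm − ½ρv² − ρg·h_top.
P_top = 101600 − ½·726·10.6² − 726·9.81·1.81 = 47900 Pa.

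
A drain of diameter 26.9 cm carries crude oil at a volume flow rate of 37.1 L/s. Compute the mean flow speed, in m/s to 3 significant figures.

Q = 37.1 L/s = 0.0371 m³/s.
v = Q/A = 0.0371 / 0.0568 = 0.653 m/s.

v ≈ 0.653 m/s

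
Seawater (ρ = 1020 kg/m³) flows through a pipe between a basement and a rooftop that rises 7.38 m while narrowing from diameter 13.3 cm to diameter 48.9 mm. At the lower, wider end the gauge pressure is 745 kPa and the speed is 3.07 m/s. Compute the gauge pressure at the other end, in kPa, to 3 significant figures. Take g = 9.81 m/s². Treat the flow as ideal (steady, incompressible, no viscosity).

The volume flow rate is constant, so v₂ = (A₁/A₂)v₁ = (139/18.8)·3.07 = 22.7 m/s.
Applying Bernoulli between the two ends and solving for P₂: P₂ = P₁ + ½ρ(v₁² − v₂²) − ρgΔh.
P₂ = 745000 + ½·1020·(3.07² − 22.7²) − 1020·9.81·(+7.38) = 745000 + (-258000) − (73800) = 413000 Pa.

P₂ ≈ 413 kPa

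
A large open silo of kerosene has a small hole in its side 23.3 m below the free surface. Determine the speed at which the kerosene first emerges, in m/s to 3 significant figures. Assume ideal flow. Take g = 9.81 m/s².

v ≈ 21.4 m/s

Bernoulli from surface to hole (P equal, v_surface ≈ 0): v = √(2gh) = √(2×9.81×23.3) = 21.4 m/s.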